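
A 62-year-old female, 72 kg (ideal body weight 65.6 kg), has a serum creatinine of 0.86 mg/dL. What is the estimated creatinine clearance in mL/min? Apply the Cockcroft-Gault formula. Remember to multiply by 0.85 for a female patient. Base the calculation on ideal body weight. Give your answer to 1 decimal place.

CrCl = (140 − 62) × 65.6 / (72 × 0.86) × 0.85 = 5116.8 / 61.92 × 0.85 ≈ 70.2 mL/min

70.2 mL/min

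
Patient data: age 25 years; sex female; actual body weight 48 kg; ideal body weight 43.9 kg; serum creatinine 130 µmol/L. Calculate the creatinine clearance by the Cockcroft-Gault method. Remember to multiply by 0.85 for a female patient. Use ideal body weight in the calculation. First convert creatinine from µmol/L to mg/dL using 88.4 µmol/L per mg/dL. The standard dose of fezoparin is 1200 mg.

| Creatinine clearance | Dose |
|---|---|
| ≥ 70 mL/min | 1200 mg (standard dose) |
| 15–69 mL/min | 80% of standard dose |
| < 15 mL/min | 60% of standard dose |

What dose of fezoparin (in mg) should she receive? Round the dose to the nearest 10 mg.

960 mg

SCr = 130 / 88.4 = 1.471 mg/dL
CrCl = (140 − 25) × 43.9 / (72 × 1.471) × 0.85 = 5048.5 / 105.91 × 0.85 ≈ 40.5 mL/min
CrCl ≈ 41 mL/min → bracket 15–69 mL/min.
80% of 1200 mg = 960 mg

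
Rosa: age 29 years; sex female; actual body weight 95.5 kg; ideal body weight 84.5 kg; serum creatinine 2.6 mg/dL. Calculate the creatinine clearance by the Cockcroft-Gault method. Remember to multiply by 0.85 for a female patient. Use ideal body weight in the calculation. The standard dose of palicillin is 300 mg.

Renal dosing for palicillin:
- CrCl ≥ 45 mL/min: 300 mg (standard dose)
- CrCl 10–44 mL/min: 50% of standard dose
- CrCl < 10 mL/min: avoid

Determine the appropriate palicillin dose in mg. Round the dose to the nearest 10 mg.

CrCl = (140 − 29) × 84.5 / (72 × 2.6) × 0.85 = 9379.5 / 187.20 × 0.85 ≈ 42.6 mL/min
CrCl ≈ 43 mL/min → bracket 10–44 mL/min.
50% of 300 mg = 150 mg

150 mg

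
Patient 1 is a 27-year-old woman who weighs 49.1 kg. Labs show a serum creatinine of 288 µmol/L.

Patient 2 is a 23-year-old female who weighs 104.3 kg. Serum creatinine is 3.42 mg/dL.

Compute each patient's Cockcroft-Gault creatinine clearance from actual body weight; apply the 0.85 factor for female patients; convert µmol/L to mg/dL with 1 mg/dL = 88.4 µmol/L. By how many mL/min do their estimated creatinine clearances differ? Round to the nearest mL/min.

22 mL/min

Patient 1: SCr = 288 / 88.4 = 3.258 mg/dL
Patient 1: CrCl = (140 − 27) × 49.1 / (72 × 3.258) × 0.85 = 5548.3 / 234.58 × 0.85 ≈ 20.1 mL/min
Patient 2: CrCl = (140 − 23) × 104.3 / (72 × 3.42) × 0.85 = 12203.1 / 246.24 × 0.85 ≈ 42.1 mL/min
|20.1 − 42.1| = 22.0 mL/min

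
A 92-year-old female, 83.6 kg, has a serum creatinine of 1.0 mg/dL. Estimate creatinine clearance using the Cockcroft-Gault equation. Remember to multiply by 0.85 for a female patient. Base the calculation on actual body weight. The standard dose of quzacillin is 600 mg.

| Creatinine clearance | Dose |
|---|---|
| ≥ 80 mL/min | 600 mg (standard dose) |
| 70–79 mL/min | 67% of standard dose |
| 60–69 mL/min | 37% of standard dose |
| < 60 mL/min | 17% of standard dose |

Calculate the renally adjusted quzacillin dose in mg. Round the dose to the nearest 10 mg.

100 mg

CrCl = (140 − 92) × 83.6 / (72 × 1) × 0.85 = 4012.8 / 72.00 × 0.85 ≈ 47.4 mL/min
CrCl ≈ 47 mL/min → bracket < 60 mL/min.
17% of 600 mg = 102 mg → 100 mg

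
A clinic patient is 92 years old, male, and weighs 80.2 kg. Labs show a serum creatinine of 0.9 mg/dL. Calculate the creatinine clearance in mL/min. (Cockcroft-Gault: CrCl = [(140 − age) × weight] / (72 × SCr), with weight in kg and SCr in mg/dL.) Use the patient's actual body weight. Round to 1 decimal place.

59.4 mL/min

CrCl = (140 − 92) × 80.2 / (72 × 0.9) = 3849.6 / 64.80 ≈ 59.4 mL/min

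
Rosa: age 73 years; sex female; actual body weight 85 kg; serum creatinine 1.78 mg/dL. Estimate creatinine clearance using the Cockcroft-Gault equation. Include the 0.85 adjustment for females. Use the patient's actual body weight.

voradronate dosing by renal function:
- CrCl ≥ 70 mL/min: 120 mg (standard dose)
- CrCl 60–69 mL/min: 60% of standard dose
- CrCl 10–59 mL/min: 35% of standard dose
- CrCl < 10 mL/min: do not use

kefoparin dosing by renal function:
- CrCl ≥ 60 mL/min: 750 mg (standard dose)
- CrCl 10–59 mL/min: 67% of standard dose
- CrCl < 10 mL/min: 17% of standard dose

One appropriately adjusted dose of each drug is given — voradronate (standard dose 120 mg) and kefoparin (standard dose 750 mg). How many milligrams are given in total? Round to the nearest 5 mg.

545 mg

CrCl = (140 − 73) × 85 / (72 × 1.78) × 0.85 = 5695.0 / 128.16 × 0.85 ≈ 37.8 mL/min
CrCl ≈ 38 mL/min.
voradronate: 10–59 mL/min → 35% of 120 mg = 42 mg.
kefoparin: 10–59 mL/min → 67% of 750 mg = 502.5 mg.
Total = 42 + 502.5 = 544.5 mg.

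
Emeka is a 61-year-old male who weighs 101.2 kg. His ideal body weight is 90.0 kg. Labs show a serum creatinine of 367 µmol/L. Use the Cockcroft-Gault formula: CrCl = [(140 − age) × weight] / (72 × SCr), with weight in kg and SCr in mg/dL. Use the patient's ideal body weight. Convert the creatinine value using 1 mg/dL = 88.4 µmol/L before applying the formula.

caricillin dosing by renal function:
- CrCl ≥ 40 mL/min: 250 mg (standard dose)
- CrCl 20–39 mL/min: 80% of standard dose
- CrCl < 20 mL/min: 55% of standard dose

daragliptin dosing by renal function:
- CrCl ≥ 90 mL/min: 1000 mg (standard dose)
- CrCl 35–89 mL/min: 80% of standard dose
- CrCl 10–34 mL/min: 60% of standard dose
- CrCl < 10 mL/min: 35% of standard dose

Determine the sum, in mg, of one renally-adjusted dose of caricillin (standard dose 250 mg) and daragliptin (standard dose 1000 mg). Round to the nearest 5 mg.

SCr = 367 / 88.4 = 4.152 mg/dL
CrCl = (140 − 61) × 90 / (72 × 4.152) = 7110.0 / 298.94 ≈ 23.8 mL/min
CrCl ≈ 24 mL/min.
caricillin: 20–39 mL/min → 80% of 250 mg = 200 mg.
daragliptin: 10–34 mL/min → 60% of 1000 mg = 600 mg.
Total = 200 + 600 = 800 mg.

800 mg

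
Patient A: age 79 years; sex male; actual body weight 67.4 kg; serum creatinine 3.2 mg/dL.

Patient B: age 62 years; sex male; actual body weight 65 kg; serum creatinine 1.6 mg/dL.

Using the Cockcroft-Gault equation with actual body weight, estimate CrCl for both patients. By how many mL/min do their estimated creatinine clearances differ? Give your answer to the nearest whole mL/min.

26 mL/min

Patient A: CrCl = (140 − 79) × 67.4 / (72 × 3.2) = 4111.4 / 230.40 ≈ 17.8 mL/min
Patient B: CrCl = (140 − 62) × 65 / (72 × 1.6) = 5070.0 / 115.20 ≈ 44.0 mL/min
|17.8 − 44.0| = 26.2 mL/min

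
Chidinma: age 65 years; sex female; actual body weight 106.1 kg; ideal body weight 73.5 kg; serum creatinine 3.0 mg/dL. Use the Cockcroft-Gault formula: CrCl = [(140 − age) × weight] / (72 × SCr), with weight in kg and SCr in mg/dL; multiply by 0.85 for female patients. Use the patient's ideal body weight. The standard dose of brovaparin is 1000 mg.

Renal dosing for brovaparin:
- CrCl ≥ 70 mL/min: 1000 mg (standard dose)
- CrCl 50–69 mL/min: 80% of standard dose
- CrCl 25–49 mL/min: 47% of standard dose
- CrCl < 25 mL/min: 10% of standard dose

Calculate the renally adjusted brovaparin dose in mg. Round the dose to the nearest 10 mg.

100 mg

CrCl = (140 − 65) × 73.5 / (72 × 3) × 0.85 = 5512.5 / 216.00 × 0.85 ≈ 21.7 mL/min
CrCl ≈ 22 mL/min → bracket < 25 mL/min.
10% of 1000 mg = 100 mg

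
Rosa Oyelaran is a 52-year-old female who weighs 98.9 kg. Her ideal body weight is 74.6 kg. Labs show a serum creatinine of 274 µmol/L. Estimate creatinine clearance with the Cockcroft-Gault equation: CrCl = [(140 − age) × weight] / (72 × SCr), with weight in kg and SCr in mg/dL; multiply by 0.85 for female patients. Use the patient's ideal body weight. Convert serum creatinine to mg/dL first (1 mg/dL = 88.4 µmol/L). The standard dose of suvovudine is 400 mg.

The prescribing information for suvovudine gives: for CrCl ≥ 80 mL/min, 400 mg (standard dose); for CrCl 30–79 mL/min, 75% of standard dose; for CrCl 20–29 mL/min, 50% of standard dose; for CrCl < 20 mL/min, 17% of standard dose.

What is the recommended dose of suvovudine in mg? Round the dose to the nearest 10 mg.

200 mg

SCr = 274 / 88.4 = 3.1 mg/dL
CrCl = (140 − 52) × 74.6 / (72 × 3.1) × 0.85 = 6564.8 / 223.20 × 0.85 ≈ 25.0 mL/min
CrCl ≈ 25 mL/min → bracket 20–29 mL/min.
50% of 400 mg = 200 mg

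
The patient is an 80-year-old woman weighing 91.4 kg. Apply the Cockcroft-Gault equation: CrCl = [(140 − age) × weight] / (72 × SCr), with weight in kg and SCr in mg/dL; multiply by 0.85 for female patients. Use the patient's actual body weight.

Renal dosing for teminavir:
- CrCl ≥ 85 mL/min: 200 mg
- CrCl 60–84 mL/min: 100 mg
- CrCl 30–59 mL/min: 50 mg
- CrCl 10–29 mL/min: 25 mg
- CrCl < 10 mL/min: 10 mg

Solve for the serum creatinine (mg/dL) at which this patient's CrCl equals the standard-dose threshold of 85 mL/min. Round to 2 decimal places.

Standard dose requires CrCl ≥ 85 mL/min.
Set (140 − 80) × 91.4 × 0.85 / (72 × SCr) = 85
SCr = (140 − 80) × 91.4 × 0.85 / (72 × 85) = 0.762 mg/dL

0.76 mg/dL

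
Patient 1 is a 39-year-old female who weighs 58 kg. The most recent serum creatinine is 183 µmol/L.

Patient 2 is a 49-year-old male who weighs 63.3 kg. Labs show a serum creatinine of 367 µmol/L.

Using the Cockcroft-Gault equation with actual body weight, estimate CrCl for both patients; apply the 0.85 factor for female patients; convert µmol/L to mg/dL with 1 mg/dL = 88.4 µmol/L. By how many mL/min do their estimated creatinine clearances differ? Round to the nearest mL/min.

Patient 1: SCr = 183 / 88.4 = 2.07 mg/dL
Patient 1: CrCl = (140 − 39) × 58 / (72 × 2.07) × 0.85 = 5858.0 / 149.04 × 0.85 ≈ 33.4 mL/min
Patient 2: SCr = 367 / 88.4 = 4.152 mg/dL
Patient 2: CrCl = (140 − 49) × 63.3 / (72 × 4.152) = 5760.3 / 298.94 ≈ 19.3 mL/min
|33.4 − 19.3| = 14.1 mL/min

14 mL/min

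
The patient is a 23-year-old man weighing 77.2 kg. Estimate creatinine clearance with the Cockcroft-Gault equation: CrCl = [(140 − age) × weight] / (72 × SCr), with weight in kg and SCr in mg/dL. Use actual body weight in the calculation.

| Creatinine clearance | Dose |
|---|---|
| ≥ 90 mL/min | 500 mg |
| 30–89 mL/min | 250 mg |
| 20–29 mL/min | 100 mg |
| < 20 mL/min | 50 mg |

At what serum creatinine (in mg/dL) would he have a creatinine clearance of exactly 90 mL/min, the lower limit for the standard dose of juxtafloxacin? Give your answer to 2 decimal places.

1.39 mg/dL

Standard dose requires CrCl ≥ 90 mL/min.
Set (140 − 23) × 77.2 / (72 × SCr) = 90
SCr = (140 − 23) × 77.2 / (72 × 90) = 1.394 mg/dL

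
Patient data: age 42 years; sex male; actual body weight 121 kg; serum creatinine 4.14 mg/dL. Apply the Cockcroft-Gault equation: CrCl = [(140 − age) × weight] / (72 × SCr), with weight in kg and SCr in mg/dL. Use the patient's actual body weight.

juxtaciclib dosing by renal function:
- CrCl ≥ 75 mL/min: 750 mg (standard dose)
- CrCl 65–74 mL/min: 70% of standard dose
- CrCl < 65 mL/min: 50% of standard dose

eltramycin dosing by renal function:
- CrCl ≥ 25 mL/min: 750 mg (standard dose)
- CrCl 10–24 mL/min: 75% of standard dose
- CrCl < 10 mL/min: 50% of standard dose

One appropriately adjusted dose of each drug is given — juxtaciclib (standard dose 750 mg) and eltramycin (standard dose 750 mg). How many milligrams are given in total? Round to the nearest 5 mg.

1125 mg

CrCl = (140 − 42) × 121 / (72 × 4.14) = 11858.0 / 298.08 ≈ 39.8 mL/min
CrCl ≈ 40 mL/min.
juxtaciclib: < 65 mL/min → 50% of 750 mg = 375 mg.
eltramycin: ≥ 25 mL/min → 100% of 750 mg = 750 mg.
Total = 375 + 750 = 1125 mg.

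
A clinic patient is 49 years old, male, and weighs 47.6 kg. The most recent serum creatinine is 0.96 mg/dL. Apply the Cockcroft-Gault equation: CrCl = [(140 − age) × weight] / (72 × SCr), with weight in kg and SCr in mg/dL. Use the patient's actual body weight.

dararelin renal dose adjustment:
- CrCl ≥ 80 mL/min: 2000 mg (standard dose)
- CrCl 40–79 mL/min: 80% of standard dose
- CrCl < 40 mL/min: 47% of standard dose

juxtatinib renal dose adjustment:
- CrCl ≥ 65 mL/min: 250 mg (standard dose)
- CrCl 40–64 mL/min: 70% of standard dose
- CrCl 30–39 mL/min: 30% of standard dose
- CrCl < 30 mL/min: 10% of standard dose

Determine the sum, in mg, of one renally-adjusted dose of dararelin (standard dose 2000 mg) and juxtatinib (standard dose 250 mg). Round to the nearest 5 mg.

1775 mg

CrCl = (140 − 49) × 47.6 / (72 × 0.96) = 4331.6 / 69.12 ≈ 62.7 mL/min
CrCl ≈ 63 mL/min.
dararelin: 40–79 mL/min → 80% of 2000 mg = 1600 mg.
juxtatinib: 40–64 mL/min → 70% of 250 mg = 175 mg.
Total = 1600 + 175 = 1775 mg.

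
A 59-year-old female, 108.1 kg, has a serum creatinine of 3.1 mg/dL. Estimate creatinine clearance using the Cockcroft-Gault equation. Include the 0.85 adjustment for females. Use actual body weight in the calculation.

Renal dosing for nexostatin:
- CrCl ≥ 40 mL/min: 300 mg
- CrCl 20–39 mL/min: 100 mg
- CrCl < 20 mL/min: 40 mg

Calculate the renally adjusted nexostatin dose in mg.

100 mg

CrCl = (140 − 59) × 108.1 / (72 × 3.1) × 0.85 = 8756.1 / 223.20 × 0.85 ≈ 33.3 mL/min
CrCl ≈ 33 mL/min → bracket 20–39 mL/min.
Dose for this bracket: 100 mg.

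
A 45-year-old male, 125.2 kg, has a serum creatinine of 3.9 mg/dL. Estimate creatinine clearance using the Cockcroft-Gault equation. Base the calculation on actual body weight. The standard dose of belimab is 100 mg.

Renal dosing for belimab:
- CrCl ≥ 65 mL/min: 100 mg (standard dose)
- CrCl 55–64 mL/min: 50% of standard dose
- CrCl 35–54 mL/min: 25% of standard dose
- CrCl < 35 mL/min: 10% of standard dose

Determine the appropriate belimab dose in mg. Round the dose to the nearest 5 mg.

25 mg

CrCl = (140 − 45) × 125.2 / (72 × 3.9) = 11894.0 / 280.80 ≈ 42.4 mL/min
CrCl ≈ 42 mL/min → bracket 35–54 mL/min.
25% of 100 mg = 25 mg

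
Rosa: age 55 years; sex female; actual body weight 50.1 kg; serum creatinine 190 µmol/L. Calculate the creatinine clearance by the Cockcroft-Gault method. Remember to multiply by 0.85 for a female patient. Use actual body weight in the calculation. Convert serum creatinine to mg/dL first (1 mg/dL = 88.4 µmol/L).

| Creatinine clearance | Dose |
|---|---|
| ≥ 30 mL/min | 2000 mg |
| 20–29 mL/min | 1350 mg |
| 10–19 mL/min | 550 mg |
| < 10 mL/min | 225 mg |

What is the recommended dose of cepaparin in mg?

1350 mg

SCr = 190 / 88.4 = 2.149 mg/dL
CrCl = (140 − 55) × 50.1 / (72 × 2.149) × 0.85 = 4258.5 / 154.73 × 0.85 ≈ 23.4 mL/min
CrCl ≈ 23 mL/min → bracket 20–29 mL/min.
Dose for this bracket: 1350 mg.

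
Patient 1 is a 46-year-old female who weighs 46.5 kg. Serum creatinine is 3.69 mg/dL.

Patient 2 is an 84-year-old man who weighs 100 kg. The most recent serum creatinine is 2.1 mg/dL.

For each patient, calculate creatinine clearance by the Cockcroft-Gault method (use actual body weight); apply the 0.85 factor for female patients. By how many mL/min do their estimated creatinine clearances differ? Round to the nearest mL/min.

23 mL/min

Patient 1: CrCl = (140 − 46) × 46.5 / (72 × 3.69) × 0.85 = 4371.0 / 265.68 × 0.85 ≈ 14.0 mL/min
Patient 2: CrCl = (140 − 84) × 100 / (72 × 2.1) = 5600.0 / 151.20 ≈ 37.0 mL/min
|14.0 − 37.0| = 23.0 mL/min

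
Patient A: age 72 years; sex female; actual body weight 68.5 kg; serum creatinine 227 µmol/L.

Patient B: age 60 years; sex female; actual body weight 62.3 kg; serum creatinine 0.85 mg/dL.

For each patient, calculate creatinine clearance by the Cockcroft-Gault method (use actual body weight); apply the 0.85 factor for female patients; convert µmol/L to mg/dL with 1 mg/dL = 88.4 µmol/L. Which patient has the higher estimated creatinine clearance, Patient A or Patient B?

Patient A: SCr = 227 / 88.4 = 2.568 mg/dL
Patient A: CrCl = (140 − 72) × 68.5 / (72 × 2.568) × 0.85 = 4658.0 / 184.90 × 0.85 ≈ 21.4 mL/min
Patient B: CrCl = (140 − 60) × 62.3 / (72 × 0.85) × 0.85 = 4984.0 / 61.20 × 0.85 ≈ 69.2 mL/min
21.4 vs 69.2 mL/min → Patient B is higher.

Patient B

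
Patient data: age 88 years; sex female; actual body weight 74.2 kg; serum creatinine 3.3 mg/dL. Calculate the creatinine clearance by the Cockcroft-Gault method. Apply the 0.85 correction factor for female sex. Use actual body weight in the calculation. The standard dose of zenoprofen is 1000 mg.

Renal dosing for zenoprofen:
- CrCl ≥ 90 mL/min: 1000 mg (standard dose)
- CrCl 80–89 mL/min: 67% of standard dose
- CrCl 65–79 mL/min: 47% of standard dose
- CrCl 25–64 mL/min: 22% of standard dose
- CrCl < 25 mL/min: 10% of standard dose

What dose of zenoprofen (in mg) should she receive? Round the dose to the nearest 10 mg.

100 mg

CrCl = (140 − 88) × 74.2 / (72 × 3.3) × 0.85 = 3858.4 / 237.60 × 0.85 ≈ 13.8 mL/min
CrCl ≈ 14 mL/min → bracket < 25 mL/min.
10% of 1000 mg = 100 mg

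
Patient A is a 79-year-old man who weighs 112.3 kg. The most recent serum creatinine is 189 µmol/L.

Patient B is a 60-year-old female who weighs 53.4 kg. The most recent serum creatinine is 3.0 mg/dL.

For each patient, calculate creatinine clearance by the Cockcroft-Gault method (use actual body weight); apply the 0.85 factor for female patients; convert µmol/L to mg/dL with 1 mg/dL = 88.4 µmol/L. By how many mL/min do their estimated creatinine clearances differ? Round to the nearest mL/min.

28 mL/min

Patient A: SCr = 189 / 88.4 = 2.138 mg/dL
Patient A: CrCl = (140 − 79) × 112.3 / (72 × 2.138) = 6850.3 / 153.94 ≈ 44.5 mL/min
Patient B: CrCl = (140 − 60) × 53.4 / (72 × 3) × 0.85 = 4272.0 / 216.00 × 0.85 ≈ 16.8 mL/min
|44.5 − 16.8| = 27.7 mL/min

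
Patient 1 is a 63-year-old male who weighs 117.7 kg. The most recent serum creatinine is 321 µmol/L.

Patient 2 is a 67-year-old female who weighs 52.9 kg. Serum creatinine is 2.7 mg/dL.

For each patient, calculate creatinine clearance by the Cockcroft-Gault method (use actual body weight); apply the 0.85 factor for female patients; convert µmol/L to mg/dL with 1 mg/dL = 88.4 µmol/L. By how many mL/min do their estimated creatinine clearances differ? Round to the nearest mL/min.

Patient 1: SCr = 321 / 88.4 = 3.631 mg/dL
Patient 1: CrCl = (140 − 63) × 117.7 / (72 × 3.631) = 9062.9 / 261.43 ≈ 34.7 mL/min
Patient 2: CrCl = (140 − 67) × 52.9 / (72 × 2.7) × 0.85 = 3861.7 / 194.40 × 0.85 ≈ 16.9 mL/min
|34.7 − 16.9| = 17.8 mL/min

18 mL/min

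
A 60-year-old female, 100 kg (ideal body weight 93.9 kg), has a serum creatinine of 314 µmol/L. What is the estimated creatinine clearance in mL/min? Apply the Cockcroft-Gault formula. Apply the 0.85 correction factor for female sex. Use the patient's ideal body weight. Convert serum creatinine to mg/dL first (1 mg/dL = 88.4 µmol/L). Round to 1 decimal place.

SCr = 314 / 88.4 = 3.552 mg/dL
CrCl = (140 − 60) × 93.9 / (72 × 3.552) × 0.85 = 7512.0 / 255.74 × 0.85 ≈ 25.0 mL/min

25.0 mL/min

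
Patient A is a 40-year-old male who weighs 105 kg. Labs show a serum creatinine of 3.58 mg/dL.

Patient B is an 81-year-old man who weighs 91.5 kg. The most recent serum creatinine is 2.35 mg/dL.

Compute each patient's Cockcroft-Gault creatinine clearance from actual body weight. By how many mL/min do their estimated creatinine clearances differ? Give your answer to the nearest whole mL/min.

9 mL/min

Patient A: CrCl = (140 − 40) × 105 / (72 × 3.58) = 10500.0 / 257.76 ≈ 40.7 mL/min
Patient B: CrCl = (140 − 81) × 91.5 / (72 × 2.35) = 5398.5 / 169.20 ≈ 31.9 mL/min
|40.7 − 31.9| = 8.8 mL/min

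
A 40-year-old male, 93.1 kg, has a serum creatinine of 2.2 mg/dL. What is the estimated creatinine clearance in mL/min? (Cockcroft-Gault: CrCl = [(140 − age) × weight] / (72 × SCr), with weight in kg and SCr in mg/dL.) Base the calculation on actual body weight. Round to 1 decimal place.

CrCl = (140 − 40) × 93.1 / (72 × 2.2) = 9310.0 / 158.40 ≈ 58.8 mL/min

58.8 mL/min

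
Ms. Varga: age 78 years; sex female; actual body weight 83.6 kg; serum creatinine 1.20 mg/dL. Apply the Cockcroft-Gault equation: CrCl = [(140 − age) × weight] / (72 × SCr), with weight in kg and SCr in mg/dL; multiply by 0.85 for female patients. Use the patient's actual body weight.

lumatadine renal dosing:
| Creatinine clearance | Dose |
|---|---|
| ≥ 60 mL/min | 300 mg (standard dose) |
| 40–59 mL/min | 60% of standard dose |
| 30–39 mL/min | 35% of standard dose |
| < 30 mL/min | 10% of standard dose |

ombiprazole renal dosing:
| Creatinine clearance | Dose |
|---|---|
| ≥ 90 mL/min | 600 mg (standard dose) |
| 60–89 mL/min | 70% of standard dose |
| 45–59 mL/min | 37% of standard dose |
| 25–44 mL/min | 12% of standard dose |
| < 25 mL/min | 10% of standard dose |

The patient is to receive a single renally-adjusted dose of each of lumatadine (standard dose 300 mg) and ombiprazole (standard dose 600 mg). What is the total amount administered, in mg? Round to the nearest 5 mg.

CrCl = (140 − 78) × 83.6 / (72 × 1.2) × 0.85 = 5183.2 / 86.40 × 0.85 ≈ 51.0 mL/min
CrCl ≈ 51 mL/min.
lumatadine: 40–59 mL/min → 60% of 300 mg = 180 mg.
ombiprazole: 45–59 mL/min → 37% of 600 mg = 222 mg.
Total = 180 + 222 = 402 mg.

400 mg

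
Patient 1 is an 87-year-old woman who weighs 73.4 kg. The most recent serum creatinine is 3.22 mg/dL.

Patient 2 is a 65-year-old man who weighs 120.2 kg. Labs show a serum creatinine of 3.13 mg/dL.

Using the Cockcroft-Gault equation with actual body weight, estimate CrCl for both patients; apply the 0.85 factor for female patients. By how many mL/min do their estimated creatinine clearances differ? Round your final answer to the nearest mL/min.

Patient 1: CrCl = (140 − 87) × 73.4 / (72 × 3.22) × 0.85 = 3890.2 / 231.84 × 0.85 ≈ 14.3 mL/min
Patient 2: CrCl = (140 − 65) × 120.2 / (72 × 3.13) = 9015.0 / 225.36 ≈ 40.0 mL/min
|14.3 − 40.0| = 25.7 mL/min

26 mL/min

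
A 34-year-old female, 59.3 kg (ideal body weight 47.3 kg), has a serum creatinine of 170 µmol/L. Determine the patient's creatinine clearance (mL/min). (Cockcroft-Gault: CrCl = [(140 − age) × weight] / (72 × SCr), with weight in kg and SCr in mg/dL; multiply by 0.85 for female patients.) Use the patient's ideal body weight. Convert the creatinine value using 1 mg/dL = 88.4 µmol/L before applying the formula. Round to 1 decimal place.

30.8 mL/min

SCr = 170 / 88.4 = 1.923 mg/dL
CrCl = (140 − 34) × 47.3 / (72 × 1.923) × 0.85 = 5013.8 / 138.46 × 0.85 ≈ 30.8 mL/min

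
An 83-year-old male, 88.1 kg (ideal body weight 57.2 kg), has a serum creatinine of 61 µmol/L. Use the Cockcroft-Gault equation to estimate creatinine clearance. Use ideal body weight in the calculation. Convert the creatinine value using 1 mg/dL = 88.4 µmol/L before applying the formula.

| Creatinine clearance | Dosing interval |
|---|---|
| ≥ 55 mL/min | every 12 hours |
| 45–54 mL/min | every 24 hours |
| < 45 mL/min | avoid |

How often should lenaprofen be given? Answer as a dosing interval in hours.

every 12 hours

SCr = 61 / 88.4 = 0.69 mg/dL
CrCl = (140 − 83) × 57.2 / (72 × 0.69) = 3260.4 / 49.68 ≈ 65.6 mL/min
CrCl ≈ 66 mL/min → bracket ≥ 55 mL/min → every 12 hours.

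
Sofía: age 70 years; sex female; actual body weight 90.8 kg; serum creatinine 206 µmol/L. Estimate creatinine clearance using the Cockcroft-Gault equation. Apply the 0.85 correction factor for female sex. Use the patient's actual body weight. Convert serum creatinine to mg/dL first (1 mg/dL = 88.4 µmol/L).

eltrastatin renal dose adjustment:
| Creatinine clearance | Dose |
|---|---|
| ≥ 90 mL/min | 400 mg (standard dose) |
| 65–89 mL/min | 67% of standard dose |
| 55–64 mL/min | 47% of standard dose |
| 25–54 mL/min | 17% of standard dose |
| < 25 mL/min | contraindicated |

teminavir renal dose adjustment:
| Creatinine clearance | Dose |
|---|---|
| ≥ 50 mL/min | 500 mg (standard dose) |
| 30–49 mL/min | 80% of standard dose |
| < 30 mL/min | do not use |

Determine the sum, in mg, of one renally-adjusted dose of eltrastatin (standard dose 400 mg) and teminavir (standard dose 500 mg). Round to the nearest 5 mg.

470 mg

SCr = 206 / 88.4 = 2.33 mg/dL
CrCl = (140 − 70) × 90.8 / (72 × 2.33) × 0.85 = 6356.0 / 167.76 × 0.85 ≈ 32.2 mL/min
CrCl ≈ 32 mL/min.
eltrastatin: 25–54 mL/min → 17% of 400 mg = 68 mg.
teminavir: 30–49 mL/min → 80% of 500 mg = 400 mg.
Total = 68 + 400 = 468 mg.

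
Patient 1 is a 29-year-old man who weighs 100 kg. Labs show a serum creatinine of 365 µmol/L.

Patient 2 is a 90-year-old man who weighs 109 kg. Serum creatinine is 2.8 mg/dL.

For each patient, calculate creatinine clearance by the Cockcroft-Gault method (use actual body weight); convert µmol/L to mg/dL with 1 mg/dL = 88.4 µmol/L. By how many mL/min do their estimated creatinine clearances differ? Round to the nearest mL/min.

10 mL/min

Patient 1: SCr = 365 / 88.4 = 4.129 mg/dL
Patient 1: CrCl = (140 − 29) × 100 / (72 × 4.129) = 11100.0 / 297.29 ≈ 37.3 mL/min
Patient 2: CrCl = (140 − 90) × 109 / (72 × 2.8) = 5450.0 / 201.60 ≈ 27.0 mL/min
|37.3 − 27.0| = 10.3 mL/min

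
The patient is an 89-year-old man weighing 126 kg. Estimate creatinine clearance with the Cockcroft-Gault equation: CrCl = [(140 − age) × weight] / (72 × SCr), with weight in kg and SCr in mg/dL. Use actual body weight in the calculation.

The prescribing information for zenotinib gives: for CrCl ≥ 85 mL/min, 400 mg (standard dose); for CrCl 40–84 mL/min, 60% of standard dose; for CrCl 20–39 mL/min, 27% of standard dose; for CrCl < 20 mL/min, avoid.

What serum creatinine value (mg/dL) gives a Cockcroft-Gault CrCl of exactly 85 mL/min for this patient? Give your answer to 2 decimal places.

Standard dose requires CrCl ≥ 85 mL/min.
Set (140 − 89) × 126 / (72 × SCr) = 85
SCr = (140 − 89) × 126 / (72 × 85) = 1.050 mg/dL

1.05 mg/dL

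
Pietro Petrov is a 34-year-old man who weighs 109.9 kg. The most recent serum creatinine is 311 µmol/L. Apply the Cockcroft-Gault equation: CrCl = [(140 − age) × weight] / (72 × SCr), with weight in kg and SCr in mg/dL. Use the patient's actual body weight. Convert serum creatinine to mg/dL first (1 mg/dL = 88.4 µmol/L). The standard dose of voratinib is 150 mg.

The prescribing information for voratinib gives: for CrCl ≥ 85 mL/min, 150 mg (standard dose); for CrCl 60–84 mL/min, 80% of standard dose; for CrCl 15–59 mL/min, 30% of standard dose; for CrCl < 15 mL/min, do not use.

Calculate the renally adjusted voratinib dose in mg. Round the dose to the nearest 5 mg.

45 mg

SCr = 311 / 88.4 = 3.518 mg/dL
CrCl = (140 − 34) × 109.9 / (72 × 3.518) = 11649.4 / 253.30 ≈ 46.0 mL/min
CrCl ≈ 46 mL/min → bracket 15–59 mL/min.
30% of 150 mg = 45 mg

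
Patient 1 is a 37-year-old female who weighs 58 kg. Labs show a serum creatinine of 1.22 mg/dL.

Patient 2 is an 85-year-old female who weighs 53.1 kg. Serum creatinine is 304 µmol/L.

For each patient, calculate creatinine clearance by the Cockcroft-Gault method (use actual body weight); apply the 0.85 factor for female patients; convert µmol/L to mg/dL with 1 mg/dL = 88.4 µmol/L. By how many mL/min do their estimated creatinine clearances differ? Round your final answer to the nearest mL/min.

Patient 1: CrCl = (140 − 37) × 58 / (72 × 1.22) × 0.85 = 5974.0 / 87.84 × 0.85 ≈ 57.8 mL/min
Patient 2: SCr = 304 / 88.4 = 3.439 mg/dL
Patient 2: CrCl = (140 − 85) × 53.1 / (72 × 3.439) × 0.85 = 2920.5 / 247.61 × 0.85 ≈ 10.0 mL/min
|57.8 − 10.0| = 47.8 mL/min

48 mL/min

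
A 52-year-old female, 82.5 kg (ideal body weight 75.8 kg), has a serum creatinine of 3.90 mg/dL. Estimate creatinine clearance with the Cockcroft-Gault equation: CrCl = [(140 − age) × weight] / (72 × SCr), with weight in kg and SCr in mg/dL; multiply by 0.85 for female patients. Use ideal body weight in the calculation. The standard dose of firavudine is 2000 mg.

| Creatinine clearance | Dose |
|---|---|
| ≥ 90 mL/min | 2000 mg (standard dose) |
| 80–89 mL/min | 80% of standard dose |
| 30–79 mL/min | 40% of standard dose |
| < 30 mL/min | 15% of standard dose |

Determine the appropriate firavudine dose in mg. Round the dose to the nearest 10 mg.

CrCl = (140 − 52) × 75.8 / (72 × 3.9) × 0.85 = 6670.4 / 280.80 × 0.85 ≈ 20.2 mL/min
CrCl ≈ 20 mL/min → bracket < 30 mL/min.
15% of 2000 mg = 300 mg

300 mg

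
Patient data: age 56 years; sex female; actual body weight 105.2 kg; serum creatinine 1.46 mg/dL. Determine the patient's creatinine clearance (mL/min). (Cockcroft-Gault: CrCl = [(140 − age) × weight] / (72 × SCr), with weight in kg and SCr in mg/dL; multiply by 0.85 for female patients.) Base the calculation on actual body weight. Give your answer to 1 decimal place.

CrCl = (140 − 56) × 105.2 / (72 × 1.46) × 0.85 = 8836.8 / 105.12 × 0.85 ≈ 71.5 mL/min

71.5 mL/min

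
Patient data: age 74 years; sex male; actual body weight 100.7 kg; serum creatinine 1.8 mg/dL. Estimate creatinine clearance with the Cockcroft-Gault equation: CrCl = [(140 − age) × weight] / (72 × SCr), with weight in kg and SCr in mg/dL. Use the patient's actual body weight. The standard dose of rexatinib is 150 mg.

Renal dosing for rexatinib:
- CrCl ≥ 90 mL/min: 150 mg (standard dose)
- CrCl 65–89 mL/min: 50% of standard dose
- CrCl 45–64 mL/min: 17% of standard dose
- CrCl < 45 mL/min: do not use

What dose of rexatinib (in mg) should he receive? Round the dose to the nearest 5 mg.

CrCl = (140 − 74) × 100.7 / (72 × 1.8) = 6646.2 / 129.60 ≈ 51.3 mL/min
CrCl ≈ 51 mL/min → bracket 45–64 mL/min.
17% of 150 mg = 25.5 mg → 25 mg

25 mg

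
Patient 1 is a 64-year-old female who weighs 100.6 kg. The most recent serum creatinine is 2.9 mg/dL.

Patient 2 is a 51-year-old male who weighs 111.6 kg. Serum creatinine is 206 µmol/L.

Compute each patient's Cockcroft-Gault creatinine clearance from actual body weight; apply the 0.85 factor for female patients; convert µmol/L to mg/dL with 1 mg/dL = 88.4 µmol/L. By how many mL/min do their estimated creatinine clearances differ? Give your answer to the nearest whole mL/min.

Patient 1: CrCl = (140 − 64) × 100.6 / (72 × 2.9) × 0.85 = 7645.6 / 208.80 × 0.85 ≈ 31.1 mL/min
Patient 2: SCr = 206 / 88.4 = 2.33 mg/dL
Patient 2: CrCl = (140 − 51) × 111.6 / (72 × 2.33) = 9932.4 / 167.76 ≈ 59.2 mL/min
|31.1 − 59.2| = 28.1 mL/min

28 mL/min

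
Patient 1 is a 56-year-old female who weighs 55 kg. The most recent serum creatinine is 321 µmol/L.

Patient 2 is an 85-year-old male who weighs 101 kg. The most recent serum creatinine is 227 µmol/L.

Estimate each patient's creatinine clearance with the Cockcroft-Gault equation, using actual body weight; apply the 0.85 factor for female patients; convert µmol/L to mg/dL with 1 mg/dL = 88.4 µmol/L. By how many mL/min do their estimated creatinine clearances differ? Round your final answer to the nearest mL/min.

15 mL/min

Patient 1: SCr = 321 / 88.4 = 3.631 mg/dL
Patient 1: CrCl = (140 − 56) × 55 / (72 × 3.631) × 0.85 = 4620.0 / 261.43 × 0.85 ≈ 15.0 mL/min
Patient 2: SCr = 227 / 88.4 = 2.568 mg/dL
Patient 2: CrCl = (140 − 85) × 101 / (72 × 2.568) = 5555.0 / 184.90 ≈ 30.0 mL/min
|15.0 − 30.0| = 15.0 mL/min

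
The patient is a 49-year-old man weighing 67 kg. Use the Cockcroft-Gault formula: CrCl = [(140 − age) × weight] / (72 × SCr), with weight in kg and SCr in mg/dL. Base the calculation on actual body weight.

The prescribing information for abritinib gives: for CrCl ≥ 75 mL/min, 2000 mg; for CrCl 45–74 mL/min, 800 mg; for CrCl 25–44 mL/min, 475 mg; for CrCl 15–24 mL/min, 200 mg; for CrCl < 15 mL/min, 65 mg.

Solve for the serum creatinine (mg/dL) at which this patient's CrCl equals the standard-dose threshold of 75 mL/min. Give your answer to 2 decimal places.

1.13 mg/dL

Standard dose requires CrCl ≥ 75 mL/min.
Set (140 − 49) × 67 / (72 × SCr) = 75
SCr = (140 − 49) × 67 / (72 × 75) = 1.129 mg/dL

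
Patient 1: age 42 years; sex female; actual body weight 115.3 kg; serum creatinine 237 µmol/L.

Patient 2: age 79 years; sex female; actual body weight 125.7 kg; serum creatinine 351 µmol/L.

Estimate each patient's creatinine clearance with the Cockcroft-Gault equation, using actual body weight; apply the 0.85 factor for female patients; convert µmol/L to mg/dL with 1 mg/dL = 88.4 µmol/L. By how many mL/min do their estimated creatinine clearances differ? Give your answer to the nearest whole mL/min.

27 mL/min

Patient 1: SCr = 237 / 88.4 = 2.681 mg/dL
Patient 1: CrCl = (140 − 42) × 115.3 / (72 × 2.681) × 0.85 = 11299.4 / 193.03 × 0.85 ≈ 49.8 mL/min
Patient 2: SCr = 351 / 88.4 = 3.971 mg/dL
Patient 2: CrCl = (140 − 79) × 125.7 / (72 × 3.971) × 0.85 = 7667.7 / 285.91 × 0.85 ≈ 22.8 mL/min
|49.8 − 22.8| = 27.0 mL/min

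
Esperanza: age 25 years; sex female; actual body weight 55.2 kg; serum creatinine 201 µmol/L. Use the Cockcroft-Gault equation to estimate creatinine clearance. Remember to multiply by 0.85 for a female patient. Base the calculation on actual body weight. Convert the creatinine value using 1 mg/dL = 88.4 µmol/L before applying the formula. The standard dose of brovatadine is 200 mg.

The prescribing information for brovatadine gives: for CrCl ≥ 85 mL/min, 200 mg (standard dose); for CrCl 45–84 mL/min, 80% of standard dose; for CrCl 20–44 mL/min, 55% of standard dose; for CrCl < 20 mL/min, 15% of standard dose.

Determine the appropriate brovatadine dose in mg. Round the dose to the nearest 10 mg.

SCr = 201 / 88.4 = 2.274 mg/dL
CrCl = (140 − 25) × 55.2 / (72 × 2.274) × 0.85 = 6348.0 / 163.73 × 0.85 ≈ 33.0 mL/min
CrCl ≈ 33 mL/min → bracket 20–44 mL/min.
55% of 200 mg = 110 mg

110 mg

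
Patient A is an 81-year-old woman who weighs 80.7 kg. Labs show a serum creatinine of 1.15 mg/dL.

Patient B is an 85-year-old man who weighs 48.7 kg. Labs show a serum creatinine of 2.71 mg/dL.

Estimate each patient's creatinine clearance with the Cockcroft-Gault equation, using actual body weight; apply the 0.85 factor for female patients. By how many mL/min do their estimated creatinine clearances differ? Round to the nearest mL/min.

35 mL/min

Patient A: CrCl = (140 − 81) × 80.7 / (72 × 1.15) × 0.85 = 4761.3 / 82.80 × 0.85 ≈ 48.9 mL/min
Patient B: CrCl = (140 − 85) × 48.7 / (72 × 2.71) = 2678.5 / 195.12 ≈ 13.7 mL/min
|48.9 − 13.7| = 35.2 mL/min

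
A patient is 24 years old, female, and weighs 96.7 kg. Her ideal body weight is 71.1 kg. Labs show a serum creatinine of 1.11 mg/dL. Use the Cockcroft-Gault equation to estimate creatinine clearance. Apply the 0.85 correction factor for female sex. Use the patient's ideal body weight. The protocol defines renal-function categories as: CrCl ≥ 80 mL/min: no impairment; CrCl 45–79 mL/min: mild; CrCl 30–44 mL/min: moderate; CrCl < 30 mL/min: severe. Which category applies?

CrCl = (140 − 24) × 71.1 / (72 × 1.11) × 0.85 = 8247.6 / 79.92 × 0.85 ≈ 87.7 mL/min
88 mL/min falls in the 'no impairment' range.

no impairment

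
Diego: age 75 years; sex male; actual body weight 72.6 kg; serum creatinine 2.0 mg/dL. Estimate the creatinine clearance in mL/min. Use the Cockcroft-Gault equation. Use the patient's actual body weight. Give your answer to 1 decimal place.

CrCl = (140 − 75) × 72.6 / (72 × 2) = 4719.0 / 144.00 ≈ 32.8 mL/min

32.8 mL/min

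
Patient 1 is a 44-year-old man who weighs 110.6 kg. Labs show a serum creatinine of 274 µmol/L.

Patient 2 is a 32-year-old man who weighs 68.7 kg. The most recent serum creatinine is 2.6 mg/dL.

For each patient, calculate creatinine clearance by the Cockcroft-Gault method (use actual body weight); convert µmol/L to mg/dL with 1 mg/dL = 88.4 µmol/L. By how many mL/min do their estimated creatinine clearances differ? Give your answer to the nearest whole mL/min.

8 mL/min

Patient 1: SCr = 274 / 88.4 = 3.1 mg/dL
Patient 1: CrCl = (140 − 44) × 110.6 / (72 × 3.1) = 10617.6 / 223.20 ≈ 47.6 mL/min
Patient 2: CrCl = (140 − 32) × 68.7 / (72 × 2.6) = 7419.6 / 187.20 ≈ 39.6 mL/min
|47.6 − 39.6| = 8.0 mL/min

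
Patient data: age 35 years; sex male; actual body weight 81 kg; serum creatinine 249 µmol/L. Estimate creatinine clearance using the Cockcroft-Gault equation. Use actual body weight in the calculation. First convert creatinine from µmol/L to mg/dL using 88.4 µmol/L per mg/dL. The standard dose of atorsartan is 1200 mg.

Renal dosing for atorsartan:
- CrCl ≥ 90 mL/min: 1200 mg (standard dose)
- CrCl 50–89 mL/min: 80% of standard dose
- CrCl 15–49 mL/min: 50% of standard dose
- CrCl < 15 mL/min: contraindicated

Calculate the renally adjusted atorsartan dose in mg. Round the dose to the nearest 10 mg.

600 mg

SCr = 249 / 88.4 = 2.817 mg/dL
CrCl = (140 − 35) × 81 / (72 × 2.817) = 8505.0 / 202.82 ≈ 41.9 mL/min
CrCl ≈ 42 mL/min → bracket 15–49 mL/min.
50% of 1200 mg = 600 mg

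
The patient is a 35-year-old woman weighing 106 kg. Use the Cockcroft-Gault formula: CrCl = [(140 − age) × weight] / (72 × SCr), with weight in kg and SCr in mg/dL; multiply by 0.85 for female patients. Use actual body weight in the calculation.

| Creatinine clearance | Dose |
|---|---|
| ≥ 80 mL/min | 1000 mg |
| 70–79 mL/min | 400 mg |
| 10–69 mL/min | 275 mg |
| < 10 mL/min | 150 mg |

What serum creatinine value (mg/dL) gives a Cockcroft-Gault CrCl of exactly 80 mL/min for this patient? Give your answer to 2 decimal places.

Standard dose requires CrCl ≥ 80 mL/min.
Set (140 − 35) × 106 × 0.85 / (72 × SCr) = 80
SCr = (140 − 35) × 106 × 0.85 / (72 × 80) = 1.642 mg/dL

1.64 mg/dL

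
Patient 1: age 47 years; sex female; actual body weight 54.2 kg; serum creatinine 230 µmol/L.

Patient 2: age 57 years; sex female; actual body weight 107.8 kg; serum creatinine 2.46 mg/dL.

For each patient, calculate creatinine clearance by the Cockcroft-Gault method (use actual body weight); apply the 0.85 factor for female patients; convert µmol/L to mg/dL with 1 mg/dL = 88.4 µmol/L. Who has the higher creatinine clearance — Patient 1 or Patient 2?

Patient 2

Patient 1: SCr = 230 / 88.4 = 2.602 mg/dL
Patient 1: CrCl = (140 − 47) × 54.2 / (72 × 2.602) × 0.85 = 5040.6 / 187.34 × 0.85 ≈ 22.9 mL/min
Patient 2: CrCl = (140 − 57) × 107.8 / (72 × 2.46) × 0.85 = 8947.4 / 177.12 × 0.85 ≈ 42.9 mL/min
22.9 vs 42.9 mL/min → Patient 2 is higher.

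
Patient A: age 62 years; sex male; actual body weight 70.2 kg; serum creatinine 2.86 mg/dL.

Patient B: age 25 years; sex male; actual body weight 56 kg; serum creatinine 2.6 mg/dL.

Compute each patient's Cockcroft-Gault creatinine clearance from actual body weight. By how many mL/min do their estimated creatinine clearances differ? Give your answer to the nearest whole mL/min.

Patient A: CrCl = (140 − 62) × 70.2 / (72 × 2.86) = 5475.6 / 205.92 ≈ 26.6 mL/min
Patient B: CrCl = (140 − 25) × 56 / (72 × 2.6) = 6440.0 / 187.20 ≈ 34.4 mL/min
|26.6 − 34.4| = 7.8 mL/min

8 mL/min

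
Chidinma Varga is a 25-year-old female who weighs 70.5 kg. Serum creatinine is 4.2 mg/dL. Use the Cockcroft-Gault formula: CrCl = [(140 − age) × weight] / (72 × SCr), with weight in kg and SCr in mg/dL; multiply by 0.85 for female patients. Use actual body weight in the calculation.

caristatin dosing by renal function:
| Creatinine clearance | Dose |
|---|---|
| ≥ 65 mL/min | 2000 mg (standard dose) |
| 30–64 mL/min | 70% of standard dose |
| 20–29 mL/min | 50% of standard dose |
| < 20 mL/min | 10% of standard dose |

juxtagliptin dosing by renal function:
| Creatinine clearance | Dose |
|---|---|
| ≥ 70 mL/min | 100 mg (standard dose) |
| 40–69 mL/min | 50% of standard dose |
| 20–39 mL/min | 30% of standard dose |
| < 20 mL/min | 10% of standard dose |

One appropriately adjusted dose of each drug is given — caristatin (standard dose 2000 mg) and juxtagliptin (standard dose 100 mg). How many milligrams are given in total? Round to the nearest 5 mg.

1030 mg

CrCl = (140 − 25) × 70.5 / (72 × 4.2) × 0.85 = 8107.5 / 302.40 × 0.85 ≈ 22.8 mL/min
CrCl ≈ 23 mL/min.
caristatin: 20–29 mL/min → 50% of 2000 mg = 1000 mg.
juxtagliptin: 20–39 mL/min → 30% of 100 mg = 30 mg.
Total = 1000 + 30 = 1030 mg.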